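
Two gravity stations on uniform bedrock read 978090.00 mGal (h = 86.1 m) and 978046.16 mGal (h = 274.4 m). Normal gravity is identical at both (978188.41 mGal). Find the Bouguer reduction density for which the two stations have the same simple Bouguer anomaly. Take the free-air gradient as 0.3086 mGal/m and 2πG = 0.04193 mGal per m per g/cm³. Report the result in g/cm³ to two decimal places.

Δg_obs = 978046.16 − 978090.00 = -43.84 mGal over Δh = 274.4 − 86.1 = 188.3 m
Equal Bouguer anomalies ⇒ Δg_obs + (0.3086 − 0.04193ρ)·Δh = 0
0.3086 − 0.04193ρ = −Δg_obs/Δh = 0.23282
ρ = (0.3086 − 0.23282) / 0.04193 = 1.81 g/cm³

1.81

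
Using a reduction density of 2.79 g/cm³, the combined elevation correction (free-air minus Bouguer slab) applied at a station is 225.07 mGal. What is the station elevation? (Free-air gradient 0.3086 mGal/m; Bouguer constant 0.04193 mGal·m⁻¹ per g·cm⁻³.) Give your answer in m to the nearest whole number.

1175

Combined gradient = 0.3086 − 0.04193 × 2.79 = 0.1916153 mGal/m
h = 225.07 / 0.1916153 = 1174.59 m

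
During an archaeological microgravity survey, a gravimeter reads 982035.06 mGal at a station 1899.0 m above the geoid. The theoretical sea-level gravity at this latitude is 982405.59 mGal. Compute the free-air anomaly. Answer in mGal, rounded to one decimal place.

Free-air correction = 0.3086 × 1899.0 = 586.03 mGal
Free-air anomaly = 982035.06 − 982405.59 + (586.03) = 215.50 mGal

215.5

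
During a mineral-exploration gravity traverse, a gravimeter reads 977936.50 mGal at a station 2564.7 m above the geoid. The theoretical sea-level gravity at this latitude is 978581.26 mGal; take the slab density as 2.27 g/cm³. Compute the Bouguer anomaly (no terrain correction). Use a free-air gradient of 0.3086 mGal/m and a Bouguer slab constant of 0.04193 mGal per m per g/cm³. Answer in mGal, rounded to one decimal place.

Free-air correction = 0.3086 × 2564.7 = 791.47 mGal
Free-air anomaly = 977936.50 − 978581.26 + (791.47) = 146.71 mGal
Bouguer slab correction = 0.04193 × 2.27 × 2564.7 = 244.11 mGal
Simple Bouguer anomaly = 146.71 − (244.11) = -97.40 mGal

-97.4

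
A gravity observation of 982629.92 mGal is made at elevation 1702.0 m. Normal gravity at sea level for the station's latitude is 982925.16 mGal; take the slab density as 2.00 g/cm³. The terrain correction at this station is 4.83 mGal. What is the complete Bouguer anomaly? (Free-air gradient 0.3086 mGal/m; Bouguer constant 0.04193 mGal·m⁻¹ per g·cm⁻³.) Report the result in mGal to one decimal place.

92.1

Free-air correction = 0.3086 × 1702.0 = 525.24 mGal
Free-air anomaly = 982629.92 − 982925.16 + (525.24) = 230.00 mGal
Bouguer slab correction = 0.04193 × 2.00 × 1702.0 = 142.73 mGal
Simple Bouguer anomaly = 230.00 − (142.73) = 87.27 mGal
Complete Bouguer anomaly = 87.27 + 4.83 = 92.10 mGal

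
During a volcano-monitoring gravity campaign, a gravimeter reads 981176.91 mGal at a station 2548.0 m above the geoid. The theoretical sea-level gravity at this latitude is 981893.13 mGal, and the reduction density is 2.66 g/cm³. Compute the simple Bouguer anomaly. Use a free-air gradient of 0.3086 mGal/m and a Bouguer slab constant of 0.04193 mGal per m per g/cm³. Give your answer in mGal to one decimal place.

-214.1

Free-air correction = 0.3086 × 2548.0 = 786.31 mGal
Free-air anomaly = 981176.91 − 981893.13 + (786.31) = 70.09 mGal
Bouguer slab correction = 0.04193 × 2.66 × 2548.0 = 284.19 mGal
Simple Bouguer anomaly = 70.09 − (284.19) = -214.10 mGal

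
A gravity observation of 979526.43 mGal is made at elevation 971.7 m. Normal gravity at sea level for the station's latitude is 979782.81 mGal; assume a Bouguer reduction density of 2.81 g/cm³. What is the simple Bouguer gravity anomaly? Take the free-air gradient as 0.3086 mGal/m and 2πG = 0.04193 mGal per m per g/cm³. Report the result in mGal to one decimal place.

Free-air correction = 0.3086 × 971.7 = 299.87 mGal
Free-air anomaly = 979526.43 − 979782.81 + (299.87) = 43.49 mGal
Bouguer slab correction = 0.04193 × 2.81 × 971.7 = 114.49 mGal
Simple Bouguer anomaly = 43.49 − (114.49) = -71.00 mGal

-71.0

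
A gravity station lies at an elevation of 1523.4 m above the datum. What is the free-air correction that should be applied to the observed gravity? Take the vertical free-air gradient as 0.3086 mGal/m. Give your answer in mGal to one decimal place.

Free-air correction = 0.3086 × 1523.4 = 470.1 mGal

470.1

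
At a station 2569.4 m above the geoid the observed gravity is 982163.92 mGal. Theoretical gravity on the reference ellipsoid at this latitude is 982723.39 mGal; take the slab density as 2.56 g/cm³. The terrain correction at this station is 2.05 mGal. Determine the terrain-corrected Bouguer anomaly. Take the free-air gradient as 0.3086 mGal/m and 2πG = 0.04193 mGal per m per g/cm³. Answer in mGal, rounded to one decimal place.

Free-air correction = 0.3086 × 2569.4 = 792.92 mGal
Free-air anomaly = 982163.92 − 982723.39 + (792.92) = 233.45 mGal
Bouguer slab correction = 0.04193 × 2.56 × 2569.4 = 275.80 mGal
Simple Bouguer anomaly = 233.45 − (275.80) = -42.35 mGal
Complete Bouguer anomaly = -42.35 + 2.05 = -40.30 mGal

-40.3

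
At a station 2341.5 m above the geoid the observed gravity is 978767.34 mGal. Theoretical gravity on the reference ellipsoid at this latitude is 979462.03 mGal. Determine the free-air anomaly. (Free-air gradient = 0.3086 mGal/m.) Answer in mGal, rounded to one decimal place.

Free-air correction = 0.3086 × 2341.5 = 722.59 mGal
Free-air anomaly = 978767.34 − 979462.03 + (722.59) = 27.90 mGal

27.9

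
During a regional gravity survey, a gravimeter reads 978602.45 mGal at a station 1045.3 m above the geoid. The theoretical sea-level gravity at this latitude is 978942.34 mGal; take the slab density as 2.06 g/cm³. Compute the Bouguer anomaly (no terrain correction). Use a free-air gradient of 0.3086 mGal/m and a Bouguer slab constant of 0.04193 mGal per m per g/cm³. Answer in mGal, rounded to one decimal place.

Free-air correction = 0.3086 × 1045.3 = 322.58 mGal
Free-air anomaly = 978602.45 − 978942.34 + (322.58) = -17.31 mGal
Bouguer slab correction = 0.04193 × 2.06 × 1045.3 = 90.29 mGal
Simple Bouguer anomaly = -17.31 − (90.29) = -107.60 mGal

-107.6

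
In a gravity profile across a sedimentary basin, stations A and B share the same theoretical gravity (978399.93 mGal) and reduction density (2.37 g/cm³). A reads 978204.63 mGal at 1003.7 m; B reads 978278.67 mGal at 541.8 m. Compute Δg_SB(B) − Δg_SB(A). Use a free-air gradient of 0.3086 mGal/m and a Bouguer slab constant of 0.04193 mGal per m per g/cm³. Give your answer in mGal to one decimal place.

Δg_SB(A) = 978204.63 − 978399.93 + 0.3086×1003.7 − 0.04193×2.37×1003.7 = 14.70 mGal
Δg_SB(B) = 978278.67 − 978399.93 + 0.3086×541.8 − 0.04193×2.37×541.8 = -7.90 mGal
Difference = -7.90 − (14.70) = -22.60 mGal

-22.6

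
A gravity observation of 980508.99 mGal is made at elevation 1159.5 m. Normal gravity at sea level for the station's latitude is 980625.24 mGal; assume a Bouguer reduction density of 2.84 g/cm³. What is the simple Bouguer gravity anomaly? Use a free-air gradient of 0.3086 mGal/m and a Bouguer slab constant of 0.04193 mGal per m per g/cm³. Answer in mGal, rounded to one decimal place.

103.5

Free-air correction = 0.3086 × 1159.5 = 357.82 mGal
Free-air anomaly = 980508.99 − 980625.24 + (357.82) = 241.57 mGal
Bouguer slab correction = 0.04193 × 2.84 × 1159.5 = 138.07 mGal
Simple Bouguer anomaly = 241.57 − (138.07) = 103.50 mGal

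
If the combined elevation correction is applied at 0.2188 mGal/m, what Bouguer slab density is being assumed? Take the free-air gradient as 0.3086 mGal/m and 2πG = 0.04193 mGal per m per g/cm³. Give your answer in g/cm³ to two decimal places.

0.2188 = 0.3086 − 0.04193 × ρ
ρ = (0.3086 − 0.2188) / 0.04193 = 2.14 g/cm³

2.14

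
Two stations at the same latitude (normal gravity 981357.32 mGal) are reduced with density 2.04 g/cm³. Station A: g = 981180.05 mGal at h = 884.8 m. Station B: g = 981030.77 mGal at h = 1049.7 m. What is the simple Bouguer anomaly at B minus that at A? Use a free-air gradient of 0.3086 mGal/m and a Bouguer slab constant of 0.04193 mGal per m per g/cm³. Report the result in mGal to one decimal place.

Δg_SB(A) = 981180.05 − 981357.32 + 0.3086×884.8 − 0.04193×2.04×884.8 = 20.10 mGal
Δg_SB(B) = 981030.77 − 981357.32 + 0.3086×1049.7 − 0.04193×2.04×1049.7 = -92.40 mGal
Difference = -92.40 − (20.10) = -112.50 mGal

-112.5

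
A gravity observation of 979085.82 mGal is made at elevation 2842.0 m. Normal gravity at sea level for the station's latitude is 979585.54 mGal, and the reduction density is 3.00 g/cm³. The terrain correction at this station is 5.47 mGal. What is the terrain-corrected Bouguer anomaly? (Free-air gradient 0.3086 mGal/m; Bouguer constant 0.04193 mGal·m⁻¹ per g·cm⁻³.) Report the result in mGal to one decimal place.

25.3

Free-air correction = 0.3086 × 2842.0 = 877.04 mGal
Free-air anomaly = 979085.82 − 979585.54 + (877.04) = 377.32 mGal
Bouguer slab correction = 0.04193 × 3.00 × 2842.0 = 357.50 mGal
Simple Bouguer anomaly = 377.32 − (357.50) = 19.82 mGal
Complete Bouguer anomaly = 19.82 + 5.47 = 25.29 mGal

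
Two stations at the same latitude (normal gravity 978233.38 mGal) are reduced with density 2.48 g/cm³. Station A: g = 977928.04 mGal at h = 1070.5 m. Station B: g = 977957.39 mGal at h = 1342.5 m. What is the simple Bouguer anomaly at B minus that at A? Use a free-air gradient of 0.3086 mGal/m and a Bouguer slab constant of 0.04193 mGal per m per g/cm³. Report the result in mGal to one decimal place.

85.0

Δg_SB(A) = 977928.04 − 978233.38 + 0.3086×1070.5 − 0.04193×2.48×1070.5 = -86.30 mGal
Δg_SB(B) = 977957.39 − 978233.38 + 0.3086×1342.5 − 0.04193×2.48×1342.5 = -1.30 mGal
Difference = -1.30 − (-86.30) = 85.00 mGal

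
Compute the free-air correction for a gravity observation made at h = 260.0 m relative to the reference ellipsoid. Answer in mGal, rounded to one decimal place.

80.2

Free-air correction = 0.3086 × 260.0 = 80.2 mGal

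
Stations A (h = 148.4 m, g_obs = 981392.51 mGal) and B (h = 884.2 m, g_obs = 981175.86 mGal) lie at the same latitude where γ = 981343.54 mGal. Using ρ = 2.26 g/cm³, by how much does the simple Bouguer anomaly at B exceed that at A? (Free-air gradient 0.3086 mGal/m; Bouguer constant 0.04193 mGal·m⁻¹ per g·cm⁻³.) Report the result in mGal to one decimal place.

-59.3

Δg_SB(A) = 981392.51 − 981343.54 + 0.3086×148.4 − 0.04193×2.26×148.4 = 80.70 mGal
Δg_SB(B) = 981175.86 − 981343.54 + 0.3086×884.2 − 0.04193×2.26×884.2 = 21.40 mGal
Difference = 21.40 − (80.70) = -59.30 mGal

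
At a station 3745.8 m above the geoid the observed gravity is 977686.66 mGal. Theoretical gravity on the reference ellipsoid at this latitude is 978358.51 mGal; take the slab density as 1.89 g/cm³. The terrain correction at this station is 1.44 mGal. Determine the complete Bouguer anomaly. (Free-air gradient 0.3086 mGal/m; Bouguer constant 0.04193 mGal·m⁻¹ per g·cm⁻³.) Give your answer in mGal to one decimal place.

Free-air correction = 0.3086 × 3745.8 = 1155.95 mGal
Free-air anomaly = 977686.66 − 978358.51 + (1155.95) = 484.10 mGal
Bouguer slab correction = 0.04193 × 1.89 × 3745.8 = 296.85 mGal
Simple Bouguer anomaly = 484.10 − (296.85) = 187.25 mGal
Complete Bouguer anomaly = 187.25 + 1.44 = 188.69 mGal

188.7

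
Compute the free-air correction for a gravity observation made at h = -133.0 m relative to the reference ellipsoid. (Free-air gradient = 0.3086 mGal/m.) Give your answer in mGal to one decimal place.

Free-air correction = 0.3086 × -133.0 = -41.0 mGal

-41.0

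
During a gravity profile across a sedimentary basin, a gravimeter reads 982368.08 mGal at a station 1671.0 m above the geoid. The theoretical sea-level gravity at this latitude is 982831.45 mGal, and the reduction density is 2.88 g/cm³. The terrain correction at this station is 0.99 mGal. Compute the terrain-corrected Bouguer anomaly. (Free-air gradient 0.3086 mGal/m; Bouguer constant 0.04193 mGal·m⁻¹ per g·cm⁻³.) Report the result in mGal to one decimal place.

-148.5

Free-air correction = 0.3086 × 1671.0 = 515.67 mGal
Free-air anomaly = 982368.08 − 982831.45 + (515.67) = 52.30 mGal
Bouguer slab correction = 0.04193 × 2.88 × 1671.0 = 201.79 mGal
Simple Bouguer anomaly = 52.30 − (201.79) = -149.49 mGal
Complete Bouguer anomaly = -149.49 + 0.99 = -148.50 mGal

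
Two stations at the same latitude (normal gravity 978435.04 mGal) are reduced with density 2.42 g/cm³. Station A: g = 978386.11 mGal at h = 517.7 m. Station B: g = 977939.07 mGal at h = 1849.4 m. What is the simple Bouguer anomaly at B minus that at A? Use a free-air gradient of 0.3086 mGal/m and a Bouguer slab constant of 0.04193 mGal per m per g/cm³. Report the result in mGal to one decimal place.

-171.2

Δg_SB(A) = 978386.11 − 978435.04 + 0.3086×517.7 − 0.04193×2.42×517.7 = 58.30 mGal
Δg_SB(B) = 977939.07 − 978435.04 + 0.3086×1849.4 − 0.04193×2.42×1849.4 = -112.90 mGal
Difference = -112.90 − (58.30) = -171.20 mGal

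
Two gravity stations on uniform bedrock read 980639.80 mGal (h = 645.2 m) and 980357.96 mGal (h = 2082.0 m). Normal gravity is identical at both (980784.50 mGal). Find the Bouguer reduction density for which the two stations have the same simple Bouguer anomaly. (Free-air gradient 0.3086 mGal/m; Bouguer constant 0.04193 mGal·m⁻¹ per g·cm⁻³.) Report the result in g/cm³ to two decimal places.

Δg_obs = 980357.96 − 980639.80 = -281.84 mGal over Δh = 2082.0 − 645.2 = 1436.8 m
Equal Bouguer anomalies ⇒ Δg_obs + (0.3086 − 0.04193ρ)·Δh = 0
0.3086 − 0.04193ρ = −Δg_obs/Δh = 0.19616
ρ = (0.3086 − 0.19616) / 0.04193 = 2.68 g/cm³

2.68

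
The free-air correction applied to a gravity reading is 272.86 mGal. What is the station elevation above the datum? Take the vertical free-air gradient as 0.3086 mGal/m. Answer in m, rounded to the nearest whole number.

h = 272.86 / 0.3086 = 884.19 m

884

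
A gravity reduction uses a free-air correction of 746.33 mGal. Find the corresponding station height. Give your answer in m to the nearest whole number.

2418

h = 746.33 / 0.3086 = 2418.44 m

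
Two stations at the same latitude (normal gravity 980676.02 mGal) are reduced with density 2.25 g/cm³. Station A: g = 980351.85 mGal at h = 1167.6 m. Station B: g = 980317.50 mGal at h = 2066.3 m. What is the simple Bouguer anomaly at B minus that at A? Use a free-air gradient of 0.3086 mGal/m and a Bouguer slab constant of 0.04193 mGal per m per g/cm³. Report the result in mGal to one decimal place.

Δg_SB(A) = 980351.85 − 980676.02 + 0.3086×1167.6 − 0.04193×2.25×1167.6 = -74.00 mGal
Δg_SB(B) = 980317.50 − 980676.02 + 0.3086×2066.3 − 0.04193×2.25×2066.3 = 84.20 mGal
Difference = 84.20 − (-74.00) = 158.20 mGal

158.2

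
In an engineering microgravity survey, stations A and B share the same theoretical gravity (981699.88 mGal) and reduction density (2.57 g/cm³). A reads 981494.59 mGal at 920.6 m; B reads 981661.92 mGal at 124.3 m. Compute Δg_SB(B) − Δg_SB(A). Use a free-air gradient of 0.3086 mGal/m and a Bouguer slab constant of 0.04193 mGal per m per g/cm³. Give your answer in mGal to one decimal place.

7.4

Δg_SB(A) = 981494.59 − 981699.88 + 0.3086×920.6 − 0.04193×2.57×920.6 = -20.40 mGal
Δg_SB(B) = 981661.92 − 981699.88 + 0.3086×124.3 − 0.04193×2.57×124.3 = -13.00 mGal
Difference = -13.00 − (-20.40) = 7.40 mGal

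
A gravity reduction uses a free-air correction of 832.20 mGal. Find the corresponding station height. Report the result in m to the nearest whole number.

2697

h = 832.20 / 0.3086 = 2696.69 m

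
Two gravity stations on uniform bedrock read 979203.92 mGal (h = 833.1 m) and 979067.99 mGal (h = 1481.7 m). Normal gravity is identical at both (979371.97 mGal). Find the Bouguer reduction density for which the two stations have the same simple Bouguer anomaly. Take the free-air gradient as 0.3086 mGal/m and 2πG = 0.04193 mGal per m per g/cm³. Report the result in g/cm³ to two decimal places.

Δg_obs = 979067.99 − 979203.92 = -135.93 mGal over Δh = 1481.7 − 833.1 = 648.6 m
Equal Bouguer anomalies ⇒ Δg_obs + (0.3086 − 0.04193ρ)·Δh = 0
0.3086 − 0.04193ρ = −Δg_obs/Δh = 0.20957
ρ = (0.3086 − 0.20957) / 0.04193 = 2.36 g/cm³

2.36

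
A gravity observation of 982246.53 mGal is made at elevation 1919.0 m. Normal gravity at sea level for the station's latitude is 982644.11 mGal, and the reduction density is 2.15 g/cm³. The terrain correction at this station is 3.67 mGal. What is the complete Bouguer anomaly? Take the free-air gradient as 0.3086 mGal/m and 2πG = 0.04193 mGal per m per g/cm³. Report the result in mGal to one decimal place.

Free-air correction = 0.3086 × 1919.0 = 592.20 mGal
Free-air anomaly = 982246.53 − 982644.11 + (592.20) = 194.62 mGal
Bouguer slab correction = 0.04193 × 2.15 × 1919.0 = 173.00 mGal
Simple Bouguer anomaly = 194.62 − (173.00) = 21.62 mGal
Complete Bouguer anomaly = 21.62 + 3.67 = 25.29 mGal

25.3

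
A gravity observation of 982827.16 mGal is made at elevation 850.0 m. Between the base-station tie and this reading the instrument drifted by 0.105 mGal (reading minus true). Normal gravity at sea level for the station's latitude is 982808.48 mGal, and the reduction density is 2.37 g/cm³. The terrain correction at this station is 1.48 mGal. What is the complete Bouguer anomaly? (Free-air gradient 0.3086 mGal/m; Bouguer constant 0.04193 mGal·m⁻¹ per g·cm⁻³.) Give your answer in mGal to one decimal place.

197.9

Drift-corrected reading = 982827.16 − (0.105) = 982827.055 mGal
Free-air correction = 0.3086 × 850.0 = 262.31 mGal
Free-air anomaly = 982827.055 − 982808.48 + (262.31) = 280.885 mGal
Bouguer slab correction = 0.04193 × 2.37 × 850.0 = 84.47 mGal
Simple Bouguer anomaly = 280.885 − (84.47) = 196.415 mGal
Complete Bouguer anomaly = 196.415 + 1.48 = 197.895 mGal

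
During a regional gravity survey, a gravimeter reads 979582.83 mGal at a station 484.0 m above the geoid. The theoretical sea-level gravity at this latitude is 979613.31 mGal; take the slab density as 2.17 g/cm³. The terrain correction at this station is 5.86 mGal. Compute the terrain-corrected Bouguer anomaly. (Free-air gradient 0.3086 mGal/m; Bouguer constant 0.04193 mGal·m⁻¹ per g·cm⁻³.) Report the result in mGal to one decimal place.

80.7

Free-air correction = 0.3086 × 484.0 = 149.36 mGal
Free-air anomaly = 979582.83 − 979613.31 + (149.36) = 118.88 mGal
Bouguer slab correction = 0.04193 × 2.17 × 484.0 = 44.04 mGal
Simple Bouguer anomaly = 118.88 − (44.04) = 74.84 mGal
Complete Bouguer anomaly = 74.84 + 5.86 = 80.70 mGal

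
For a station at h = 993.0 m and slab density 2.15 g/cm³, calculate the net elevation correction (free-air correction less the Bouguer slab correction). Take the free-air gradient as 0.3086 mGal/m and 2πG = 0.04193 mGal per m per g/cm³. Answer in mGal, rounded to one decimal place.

Combined gradient = 0.3086 − 0.04193 × 2.15 = 0.2184505 mGal/m
Combined elevation correction = 0.2184505 × 993.0 = 216.9 mGal

216.9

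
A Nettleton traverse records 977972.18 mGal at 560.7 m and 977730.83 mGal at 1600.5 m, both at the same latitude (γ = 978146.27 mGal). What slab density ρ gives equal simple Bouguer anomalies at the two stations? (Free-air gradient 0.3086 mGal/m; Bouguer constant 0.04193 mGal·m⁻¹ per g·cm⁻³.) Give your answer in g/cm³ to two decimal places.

Δg_obs = 977730.83 − 977972.18 = -241.35 mGal over Δh = 1600.5 − 560.7 = 1039.8 m
Equal Bouguer anomalies ⇒ Δg_obs + (0.3086 − 0.04193ρ)·Δh = 0
0.3086 − 0.04193ρ = −Δg_obs/Δh = 0.23211
ρ = (0.3086 − 0.23211) / 0.04193 = 1.82 g/cm³

1.82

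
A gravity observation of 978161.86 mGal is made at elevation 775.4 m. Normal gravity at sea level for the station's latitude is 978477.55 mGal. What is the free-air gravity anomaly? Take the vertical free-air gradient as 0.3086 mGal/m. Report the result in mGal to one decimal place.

Free-air correction = 0.3086 × 775.4 = 239.29 mGal
Free-air anomaly = 978161.86 − 978477.55 + (239.29) = -76.40 mGal

-76.4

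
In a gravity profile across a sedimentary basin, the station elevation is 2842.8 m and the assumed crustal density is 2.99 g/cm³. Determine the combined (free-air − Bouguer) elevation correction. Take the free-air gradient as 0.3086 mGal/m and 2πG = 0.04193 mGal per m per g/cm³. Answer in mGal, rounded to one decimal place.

520.9

Combined gradient = 0.3086 − 0.04193 × 2.99 = 0.1832293 mGal/m
Combined elevation correction = 0.1832293 × 2842.8 = 520.9 mGal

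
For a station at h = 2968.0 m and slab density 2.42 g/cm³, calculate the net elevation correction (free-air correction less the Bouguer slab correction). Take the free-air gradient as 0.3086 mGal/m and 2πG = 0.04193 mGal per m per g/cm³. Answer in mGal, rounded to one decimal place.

614.8

Combined gradient = 0.3086 − 0.04193 × 2.42 = 0.2071294 mGal/m
Combined elevation correction = 0.2071294 × 2968.0 = 614.8 mGal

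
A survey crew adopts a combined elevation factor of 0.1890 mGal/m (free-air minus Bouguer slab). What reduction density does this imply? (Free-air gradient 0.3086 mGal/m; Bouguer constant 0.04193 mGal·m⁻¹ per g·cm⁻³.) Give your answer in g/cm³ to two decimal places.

2.85

0.1890 = 0.3086 − 0.04193 × ρ
ρ = (0.3086 − 0.1890) / 0.04193 = 2.85 g/cm³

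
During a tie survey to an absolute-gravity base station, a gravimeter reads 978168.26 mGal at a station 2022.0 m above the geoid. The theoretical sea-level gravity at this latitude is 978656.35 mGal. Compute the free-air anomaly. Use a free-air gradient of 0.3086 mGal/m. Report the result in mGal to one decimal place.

135.9

Free-air correction = 0.3086 × 2022.0 = 623.99 mGal
Free-air anomaly = 978168.26 − 978656.35 + (623.99) = 135.90 mGal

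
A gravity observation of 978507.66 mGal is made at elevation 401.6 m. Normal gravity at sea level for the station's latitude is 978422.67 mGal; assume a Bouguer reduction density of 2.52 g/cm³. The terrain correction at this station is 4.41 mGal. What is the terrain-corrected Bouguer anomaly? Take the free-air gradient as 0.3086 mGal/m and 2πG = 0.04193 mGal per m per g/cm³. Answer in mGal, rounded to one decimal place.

170.9

Free-air correction = 0.3086 × 401.6 = 123.93 mGal
Free-air anomaly = 978507.66 − 978422.67 + (123.93) = 208.92 mGal
Bouguer slab correction = 0.04193 × 2.52 × 401.6 = 42.43 mGal
Simple Bouguer anomaly = 208.92 − (42.43) = 166.49 mGal
Complete Bouguer anomaly = 166.49 + 4.41 = 170.90 mGal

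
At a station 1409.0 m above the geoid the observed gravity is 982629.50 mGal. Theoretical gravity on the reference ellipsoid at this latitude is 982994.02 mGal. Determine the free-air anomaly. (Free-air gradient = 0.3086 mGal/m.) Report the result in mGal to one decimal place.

70.3

Free-air correction = 0.3086 × 1409.0 = 434.82 mGal
Free-air anomaly = 982629.50 − 982994.02 + (434.82) = 70.30 mGal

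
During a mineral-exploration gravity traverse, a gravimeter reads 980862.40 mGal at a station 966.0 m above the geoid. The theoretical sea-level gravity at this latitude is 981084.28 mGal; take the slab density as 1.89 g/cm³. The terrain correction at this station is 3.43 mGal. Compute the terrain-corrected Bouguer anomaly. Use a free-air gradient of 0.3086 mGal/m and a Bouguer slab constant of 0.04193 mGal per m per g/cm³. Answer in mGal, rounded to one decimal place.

Free-air correction = 0.3086 × 966.0 = 298.11 mGal
Free-air anomaly = 980862.40 − 981084.28 + (298.11) = 76.23 mGal
Bouguer slab correction = 0.04193 × 1.89 × 966.0 = 76.55 mGal
Simple Bouguer anomaly = 76.23 − (76.55) = -0.32 mGal
Complete Bouguer anomaly = -0.32 + 3.43 = 3.11 mGal

3.1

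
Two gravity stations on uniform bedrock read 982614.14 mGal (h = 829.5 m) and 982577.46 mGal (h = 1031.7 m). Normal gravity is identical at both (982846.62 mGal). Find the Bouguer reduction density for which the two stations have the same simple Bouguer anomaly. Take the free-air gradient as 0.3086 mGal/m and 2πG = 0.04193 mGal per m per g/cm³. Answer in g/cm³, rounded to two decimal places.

Δg_obs = 982577.46 − 982614.14 = -36.68 mGal over Δh = 1031.7 − 829.5 = 202.2 m
Equal Bouguer anomalies ⇒ Δg_obs + (0.3086 − 0.04193ρ)·Δh = 0
0.3086 − 0.04193ρ = −Δg_obs/Δh = 0.18140
ρ = (0.3086 − 0.18140) / 0.04193 = 3.03 g/cm³

3.03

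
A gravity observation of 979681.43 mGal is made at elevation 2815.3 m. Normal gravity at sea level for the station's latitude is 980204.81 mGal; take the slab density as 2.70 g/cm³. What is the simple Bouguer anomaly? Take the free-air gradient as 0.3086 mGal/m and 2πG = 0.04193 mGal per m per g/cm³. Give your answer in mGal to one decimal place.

26.7

Free-air correction = 0.3086 × 2815.3 = 868.80 mGal
Free-air anomaly = 979681.43 − 980204.81 + (868.80) = 345.42 mGal
Bouguer slab correction = 0.04193 × 2.70 × 2815.3 = 318.72 mGal
Simple Bouguer anomaly = 345.42 − (318.72) = 26.70 mGal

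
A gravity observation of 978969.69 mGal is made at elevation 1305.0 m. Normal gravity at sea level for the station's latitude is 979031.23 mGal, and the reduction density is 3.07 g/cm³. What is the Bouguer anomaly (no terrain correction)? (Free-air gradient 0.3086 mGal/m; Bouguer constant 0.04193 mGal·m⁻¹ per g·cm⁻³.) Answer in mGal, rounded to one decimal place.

Free-air correction = 0.3086 × 1305.0 = 402.72 mGal
Free-air anomaly = 978969.69 − 979031.23 + (402.72) = 341.18 mGal
Bouguer slab correction = 0.04193 × 3.07 × 1305.0 = 167.99 mGal
Simple Bouguer anomaly = 341.18 − (167.99) = 173.19 mGal

173.2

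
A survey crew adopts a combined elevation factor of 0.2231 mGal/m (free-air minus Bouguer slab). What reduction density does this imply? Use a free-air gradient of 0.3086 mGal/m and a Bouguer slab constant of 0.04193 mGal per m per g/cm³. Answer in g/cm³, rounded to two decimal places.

2.04

0.2231 = 0.3086 − 0.04193 × ρ
ρ = (0.3086 − 0.2231) / 0.04193 = 2.04 g/cm³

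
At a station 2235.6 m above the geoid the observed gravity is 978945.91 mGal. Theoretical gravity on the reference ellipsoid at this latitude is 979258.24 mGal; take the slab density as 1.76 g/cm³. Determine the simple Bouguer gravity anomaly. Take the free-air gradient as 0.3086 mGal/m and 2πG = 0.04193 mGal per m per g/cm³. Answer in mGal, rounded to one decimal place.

212.6

Free-air correction = 0.3086 × 2235.6 = 689.91 mGal
Free-air anomaly = 978945.91 − 979258.24 + (689.91) = 377.58 mGal
Bouguer slab correction = 0.04193 × 1.76 × 2235.6 = 164.98 mGal
Simple Bouguer anomaly = 377.58 − (164.98) = 212.60 mGal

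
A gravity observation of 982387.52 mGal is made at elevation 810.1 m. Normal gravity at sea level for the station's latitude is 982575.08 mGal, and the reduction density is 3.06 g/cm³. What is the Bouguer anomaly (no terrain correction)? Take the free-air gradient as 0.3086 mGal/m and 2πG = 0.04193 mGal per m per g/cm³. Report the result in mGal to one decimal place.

-41.5

Free-air correction = 0.3086 × 810.1 = 250.00 mGal
Free-air anomaly = 982387.52 − 982575.08 + (250.00) = 62.44 mGal
Bouguer slab correction = 0.04193 × 3.06 × 810.1 = 103.94 mGal
Simple Bouguer anomaly = 62.44 − (103.94) = -41.50 mGal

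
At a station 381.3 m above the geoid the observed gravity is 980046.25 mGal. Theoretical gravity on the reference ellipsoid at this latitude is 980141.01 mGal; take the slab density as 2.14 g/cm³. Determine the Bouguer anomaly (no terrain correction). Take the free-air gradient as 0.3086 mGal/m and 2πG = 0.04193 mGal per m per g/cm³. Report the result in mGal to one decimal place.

-11.3

Free-air correction = 0.3086 × 381.3 = 117.67 mGal
Free-air anomaly = 980046.25 − 980141.01 + (117.67) = 22.91 mGal
Bouguer slab correction = 0.04193 × 2.14 × 381.3 = 34.21 mGal
Simple Bouguer anomaly = 22.91 − (34.21) = -11.30 mGal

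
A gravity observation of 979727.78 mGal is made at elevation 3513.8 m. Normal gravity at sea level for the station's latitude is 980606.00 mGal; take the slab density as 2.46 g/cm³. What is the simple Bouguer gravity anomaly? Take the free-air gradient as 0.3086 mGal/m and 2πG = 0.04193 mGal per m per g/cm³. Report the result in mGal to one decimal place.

-156.3

Free-air correction = 0.3086 × 3513.8 = 1084.36 mGal
Free-air anomaly = 979727.78 − 980606.00 + (1084.36) = 206.14 mGal
Bouguer slab correction = 0.04193 × 2.46 × 3513.8 = 362.44 mGal
Simple Bouguer anomaly = 206.14 − (362.44) = -156.30 mGal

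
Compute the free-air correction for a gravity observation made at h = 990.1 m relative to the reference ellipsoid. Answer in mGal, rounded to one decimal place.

305.5

Free-air correction = 0.3086 × 990.1 = 305.5 mGal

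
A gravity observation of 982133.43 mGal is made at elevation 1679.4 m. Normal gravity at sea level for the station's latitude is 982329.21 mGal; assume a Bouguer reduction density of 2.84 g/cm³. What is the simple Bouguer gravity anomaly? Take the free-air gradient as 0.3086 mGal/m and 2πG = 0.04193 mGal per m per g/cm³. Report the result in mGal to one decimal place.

122.5

Free-air correction = 0.3086 × 1679.4 = 518.26 mGal
Free-air anomaly = 982133.43 − 982329.21 + (518.26) = 322.48 mGal
Bouguer slab correction = 0.04193 × 2.84 × 1679.4 = 199.98 mGal
Simple Bouguer anomaly = 322.48 − (199.98) = 122.50 mGal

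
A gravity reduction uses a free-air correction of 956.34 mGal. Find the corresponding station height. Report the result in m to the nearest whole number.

h = 956.34 / 0.3086 = 3098.96 m

3099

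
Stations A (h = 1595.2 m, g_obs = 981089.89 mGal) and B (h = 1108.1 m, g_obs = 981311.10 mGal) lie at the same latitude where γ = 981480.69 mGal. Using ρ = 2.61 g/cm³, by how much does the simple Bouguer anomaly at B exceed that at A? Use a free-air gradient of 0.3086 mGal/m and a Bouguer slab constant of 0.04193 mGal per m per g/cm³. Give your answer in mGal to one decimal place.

124.2

Δg_SB(A) = 981089.89 − 981480.69 + 0.3086×1595.2 − 0.04193×2.61×1595.2 = -73.10 mGal
Δg_SB(B) = 981311.10 − 981480.69 + 0.3086×1108.1 − 0.04193×2.61×1108.1 = 51.10 mGal
Difference = 51.10 − (-73.10) = 124.20 mGal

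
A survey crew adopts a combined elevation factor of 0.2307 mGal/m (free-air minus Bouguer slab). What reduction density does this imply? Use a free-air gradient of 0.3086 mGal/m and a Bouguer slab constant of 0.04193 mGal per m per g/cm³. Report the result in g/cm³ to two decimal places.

0.2307 = 0.3086 − 0.04193 × ρ
ρ = (0.3086 − 0.2307) / 0.04193 = 1.86 g/cm³

1.86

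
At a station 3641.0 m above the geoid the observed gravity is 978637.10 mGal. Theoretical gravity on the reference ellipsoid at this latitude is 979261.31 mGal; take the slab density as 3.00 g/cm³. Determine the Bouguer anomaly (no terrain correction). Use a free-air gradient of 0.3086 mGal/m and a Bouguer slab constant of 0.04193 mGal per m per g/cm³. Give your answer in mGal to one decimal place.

41.4

Free-air correction = 0.3086 × 3641.0 = 1123.61 mGal
Free-air anomaly = 978637.10 − 979261.31 + (1123.61) = 499.40 mGal
Bouguer slab correction = 0.04193 × 3.00 × 3641.0 = 458.00 mGal
Simple Bouguer anomaly = 499.40 − (458.00) = 41.40 mGal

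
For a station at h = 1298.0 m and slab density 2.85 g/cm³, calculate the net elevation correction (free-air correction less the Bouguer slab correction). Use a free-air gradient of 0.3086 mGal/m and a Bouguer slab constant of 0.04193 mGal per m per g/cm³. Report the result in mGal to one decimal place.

245.5

Combined gradient = 0.3086 − 0.04193 × 2.85 = 0.1890995 mGal/m
Combined elevation correction = 0.1890995 × 1298.0 = 245.5 mGal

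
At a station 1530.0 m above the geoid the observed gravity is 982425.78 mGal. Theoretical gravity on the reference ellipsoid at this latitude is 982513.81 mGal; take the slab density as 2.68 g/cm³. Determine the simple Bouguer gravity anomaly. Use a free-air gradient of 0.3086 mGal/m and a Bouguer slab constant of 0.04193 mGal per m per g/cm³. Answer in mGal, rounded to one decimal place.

212.2

Free-air correction = 0.3086 × 1530.0 = 472.16 mGal
Free-air anomaly = 982425.78 − 982513.81 + (472.16) = 384.13 mGal
Bouguer slab correction = 0.04193 × 2.68 × 1530.0 = 171.93 mGal
Simple Bouguer anomaly = 384.13 − (171.93) = 212.20 mGal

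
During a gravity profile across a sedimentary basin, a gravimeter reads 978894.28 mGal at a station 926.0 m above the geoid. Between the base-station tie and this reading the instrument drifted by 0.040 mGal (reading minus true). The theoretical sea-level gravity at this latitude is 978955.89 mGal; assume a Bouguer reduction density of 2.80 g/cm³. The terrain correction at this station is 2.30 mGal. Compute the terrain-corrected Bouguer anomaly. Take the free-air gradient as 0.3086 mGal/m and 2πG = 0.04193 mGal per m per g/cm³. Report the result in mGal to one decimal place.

117.7

Drift-corrected reading = 978894.28 − (0.040) = 978894.240 mGal
Free-air correction = 0.3086 × 926.0 = 285.76 mGal
Free-air anomaly = 978894.240 − 978955.89 + (285.76) = 224.110 mGal
Bouguer slab correction = 0.04193 × 2.80 × 926.0 = 108.72 mGal
Simple Bouguer anomaly = 224.110 − (108.72) = 115.390 mGal
Complete Bouguer anomaly = 115.390 + 2.30 = 117.690 mGal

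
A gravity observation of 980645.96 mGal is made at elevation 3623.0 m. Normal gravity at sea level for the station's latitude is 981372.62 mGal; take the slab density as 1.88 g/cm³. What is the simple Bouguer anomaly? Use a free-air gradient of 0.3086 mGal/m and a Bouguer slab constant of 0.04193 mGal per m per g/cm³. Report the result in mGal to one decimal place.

105.8

Free-air correction = 0.3086 × 3623.0 = 1118.06 mGal
Free-air anomaly = 980645.96 − 981372.62 + (1118.06) = 391.40 mGal
Bouguer slab correction = 0.04193 × 1.88 × 3623.0 = 285.60 mGal
Simple Bouguer anomaly = 391.40 − (285.60) = 105.80 mGal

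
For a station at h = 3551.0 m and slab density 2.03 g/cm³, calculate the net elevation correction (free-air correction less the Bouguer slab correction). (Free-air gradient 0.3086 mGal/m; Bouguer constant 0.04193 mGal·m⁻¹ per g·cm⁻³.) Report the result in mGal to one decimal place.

793.6

Combined gradient = 0.3086 − 0.04193 × 2.03 = 0.2234821 mGal/m
Combined elevation correction = 0.2234821 × 3551.0 = 793.6 mGal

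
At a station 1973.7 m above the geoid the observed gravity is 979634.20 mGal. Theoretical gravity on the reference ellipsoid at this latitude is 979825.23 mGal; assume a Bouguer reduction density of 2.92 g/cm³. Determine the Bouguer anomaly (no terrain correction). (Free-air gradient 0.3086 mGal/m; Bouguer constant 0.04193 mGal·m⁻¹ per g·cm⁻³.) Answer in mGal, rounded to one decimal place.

176.4

Free-air correction = 0.3086 × 1973.7 = 609.08 mGal
Free-air anomaly = 979634.20 − 979825.23 + (609.08) = 418.05 mGal
Bouguer slab correction = 0.04193 × 2.92 × 1973.7 = 241.65 mGal
Simple Bouguer anomaly = 418.05 − (241.65) = 176.40 mGal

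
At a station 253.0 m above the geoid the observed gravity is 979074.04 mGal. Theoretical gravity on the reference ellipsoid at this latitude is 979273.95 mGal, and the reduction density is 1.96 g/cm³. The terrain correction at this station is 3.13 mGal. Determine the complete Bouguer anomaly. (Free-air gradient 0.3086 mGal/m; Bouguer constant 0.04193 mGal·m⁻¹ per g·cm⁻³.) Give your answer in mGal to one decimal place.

-139.5

Free-air correction = 0.3086 × 253.0 = 78.08 mGal
Free-air anomaly = 979074.04 − 979273.95 + (78.08) = -121.83 mGal
Bouguer slab correction = 0.04193 × 1.96 × 253.0 = 20.79 mGal
Simple Bouguer anomaly = -121.83 − (20.79) = -142.62 mGal
Complete Bouguer anomaly = -142.62 + 3.13 = -139.49 mGal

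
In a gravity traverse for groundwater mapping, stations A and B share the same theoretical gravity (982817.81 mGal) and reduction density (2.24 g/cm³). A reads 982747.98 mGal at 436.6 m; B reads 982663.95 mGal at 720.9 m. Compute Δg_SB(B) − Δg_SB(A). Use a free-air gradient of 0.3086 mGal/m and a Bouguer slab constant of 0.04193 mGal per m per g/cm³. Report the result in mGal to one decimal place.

-23.0

Δg_SB(A) = 982747.98 − 982817.81 + 0.3086×436.6 − 0.04193×2.24×436.6 = 23.90 mGal
Δg_SB(B) = 982663.95 − 982817.81 + 0.3086×720.9 − 0.04193×2.24×720.9 = 0.90 mGal
Difference = 0.90 − (23.90) = -23.00 mGal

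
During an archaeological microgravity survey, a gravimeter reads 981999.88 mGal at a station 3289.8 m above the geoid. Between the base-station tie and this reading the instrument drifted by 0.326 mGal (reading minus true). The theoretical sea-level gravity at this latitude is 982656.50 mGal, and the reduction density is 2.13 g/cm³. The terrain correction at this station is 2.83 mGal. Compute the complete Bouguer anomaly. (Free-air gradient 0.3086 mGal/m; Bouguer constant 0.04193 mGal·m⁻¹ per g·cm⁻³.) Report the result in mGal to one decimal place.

Drift-corrected reading = 981999.88 − (0.326) = 981999.554 mGal
Free-air correction = 0.3086 × 3289.8 = 1015.23 mGal
Free-air anomaly = 981999.554 − 982656.50 + (1015.23) = 358.284 mGal
Bouguer slab correction = 0.04193 × 2.13 × 3289.8 = 293.81 mGal
Simple Bouguer anomaly = 358.284 − (293.81) = 64.474 mGal
Complete Bouguer anomaly = 64.474 + 2.83 = 67.304 mGal

67.3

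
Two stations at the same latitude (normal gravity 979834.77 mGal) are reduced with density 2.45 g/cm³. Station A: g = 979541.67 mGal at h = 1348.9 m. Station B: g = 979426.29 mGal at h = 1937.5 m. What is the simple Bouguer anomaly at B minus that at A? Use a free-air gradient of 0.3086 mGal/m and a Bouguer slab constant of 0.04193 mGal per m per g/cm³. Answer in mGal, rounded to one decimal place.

5.8

Δg_SB(A) = 979541.67 − 979834.77 + 0.3086×1348.9 − 0.04193×2.45×1348.9 = -15.40 mGal
Δg_SB(B) = 979426.29 − 979834.77 + 0.3086×1937.5 − 0.04193×2.45×1937.5 = -9.60 mGal
Difference = -9.60 − (-15.40) = 5.80 mGal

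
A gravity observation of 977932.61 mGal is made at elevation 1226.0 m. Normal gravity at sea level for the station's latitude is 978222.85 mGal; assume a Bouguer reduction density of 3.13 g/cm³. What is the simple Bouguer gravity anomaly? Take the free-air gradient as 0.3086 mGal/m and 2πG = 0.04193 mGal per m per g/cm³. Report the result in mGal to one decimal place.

Free-air correction = 0.3086 × 1226.0 = 378.34 mGal
Free-air anomaly = 977932.61 − 978222.85 + (378.34) = 88.10 mGal
Bouguer slab correction = 0.04193 × 3.13 × 1226.0 = 160.90 mGal
Simple Bouguer anomaly = 88.10 − (160.90) = -72.80 mGal

-72.8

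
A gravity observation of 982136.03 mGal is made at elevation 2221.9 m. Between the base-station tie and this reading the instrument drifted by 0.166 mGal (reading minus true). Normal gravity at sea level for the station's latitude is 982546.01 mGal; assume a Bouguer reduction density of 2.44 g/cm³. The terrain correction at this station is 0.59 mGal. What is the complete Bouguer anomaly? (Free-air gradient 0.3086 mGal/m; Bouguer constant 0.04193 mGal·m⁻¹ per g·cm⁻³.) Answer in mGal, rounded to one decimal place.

Drift-corrected reading = 982136.03 − (0.166) = 982135.864 mGal
Free-air correction = 0.3086 × 2221.9 = 685.68 mGal
Free-air anomaly = 982135.864 − 982546.01 + (685.68) = 275.534 mGal
Bouguer slab correction = 0.04193 × 2.44 × 2221.9 = 227.32 mGal
Simple Bouguer anomaly = 275.534 − (227.32) = 48.214 mGal
Complete Bouguer anomaly = 48.214 + 0.59 = 48.804 mGal

48.8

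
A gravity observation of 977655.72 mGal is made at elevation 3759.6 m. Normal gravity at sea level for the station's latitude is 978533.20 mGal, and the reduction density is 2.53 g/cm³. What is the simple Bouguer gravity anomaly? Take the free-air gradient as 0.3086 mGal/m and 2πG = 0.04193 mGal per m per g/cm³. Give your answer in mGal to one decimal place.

-116.1

Free-air correction = 0.3086 × 3759.6 = 1160.21 mGal
Free-air anomaly = 977655.72 − 978533.20 + (1160.21) = 282.73 mGal
Bouguer slab correction = 0.04193 × 2.53 × 3759.6 = 398.83 mGal
Simple Bouguer anomaly = 282.73 − (398.83) = -116.10 mGal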